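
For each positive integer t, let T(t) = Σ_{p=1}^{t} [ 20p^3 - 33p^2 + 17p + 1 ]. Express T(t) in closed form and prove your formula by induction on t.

T(t) = t(5t^3 - t^2 - 3t + 4)

We claim T(t) = t(5t^3 - t^2 - 3t + 4) for all t ≥ 1.
Base step (t = 1): T(1) = 5, and the closed form gives 5. They agree.
Inductive step: suppose the statement holds for some p ≥ 1, so T(p) = p(5p^3 - p^2 - 3p + 4).
Then T(p+1) = T(p) + (20p^3 + 27p^2 + 11p + 5) = (p(5p^3 - p^2 - 3p + 4)) + (20p^3 + 27p^2 + 11p + 5).
Simplifying, T(p+1) = (p + 1)(5p^3 + 14p^2 + 10p + 5) = (p+1)(5(p+1)^3 - (p+1)^2 - 3(p+1) + 4),
which is the closed form with t = p+1.
This completes the induction.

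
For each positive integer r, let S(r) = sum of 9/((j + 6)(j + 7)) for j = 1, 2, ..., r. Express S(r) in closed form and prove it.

S(r) = 9r/(7(r + 7))

We claim S(r) = 9r/(7(r + 7)) for all r ≥ 1.
Base case (r = 1): S(1) = 9/56, and the closed form gives 9/56. They agree.
Inductive step: suppose the statement holds for some j ≥ 1, so S(j) = 9j/(7(j + 7)).
Then S(j+1) = S(j) + (9/((j + 7)(j + 8))) = (9j/(7(j + 7))) + (9/((j + 7)(j + 8))).
Simplifying, S(j+1) = 9(j + 1)/(7(j + 8)) = 9(j+1)/(7((j+1) + 7)),
which is the closed form with r = j+1.
This completes the induction.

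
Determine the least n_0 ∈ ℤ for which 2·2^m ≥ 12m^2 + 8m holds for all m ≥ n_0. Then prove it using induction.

n_0 = 10

At m = 9: 1024 < 1044, so the inequality fails and n_0 ≥ 10. We prove 2·2^m ≥ 12m^2 + 8m for all m ≥ 10.
Base step (m = 10): 2·2^m = 2048 and 12m^2 + 8m = 1280, so 2048 ≥ 1280.
Suppose the result is true for m = i, so 2·2^i ≥ 12i^2 + 8i.
Then 2·2^(i + 1) = 2·(2·2^i) ≥ 2·(12i^2 + 8i).
Also, for i ≥ 10 we have 2·(12i^2 + 8i) ≥ 12(i+1)^2 + 8(i+1), since 2·(12i^2 + 8i) − (12(i+1)^2 + 8(i+1)) = 12i^2 - 16i - 20, which is nonnegative for all i ≥ 10.
Combining, 2·2^(i + 1) ≥ 12(i+1)^2 + 8(i+1).
By the principle of mathematical induction, the result holds for all m ≥ 10.
Hence the smallest such n_0 is 10.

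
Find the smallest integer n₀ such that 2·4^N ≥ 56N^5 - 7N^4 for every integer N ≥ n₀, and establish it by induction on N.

At N = 11: 8388608 < 8916369, so the inequality fails and n₀ ≥ 12. We prove 2·4^N ≥ 56N^5 - 7N^4 for all N ≥ 12.
For the base case N = 12: 2·4^N = 33554432 and 56N^5 - 7N^4 = 13789440, so 33554432 ≥ 13789440.
Inductive step: suppose the statement holds for some k ≥ 12, so 2·4^k ≥ 56k^5 - 7k^4.
Then 2·4^(k + 1) = 4·(2·4^k) ≥ 4·(56k^5 - 7k^4).
Also, for k ≥ 12 we have 4·(56k^5 - 7k^4) ≥ 56(k+1)^5 - 7(k+1)^4, since 4·(56k^5 - 7k^4) − (56(k+1)^5 - 7(k+1)^4) = 168k^5 - 301k^4 - 532k^3 - 518k^2 - 252k - 49, which is nonnegative for all k ≥ 12.
Combining, 2·4^(k + 1) ≥ 56(k+1)^5 - 7(k+1)^4.
By induction, the statement is established for all N ≥ 12.
Hence the smallest such n₀ is 12.

n₀ = 12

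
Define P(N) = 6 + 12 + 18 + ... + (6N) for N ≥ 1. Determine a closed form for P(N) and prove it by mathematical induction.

We claim P(N) = 3N(N + 1) for all N ≥ 1.
For the base case N = 1: P(1) = 6, and the closed form gives 6. They agree.
Suppose the result is true for N = m, so P(m) = 3m(m + 1).
Then P(m+1) = P(m) + (6m + 6) = (3m(m + 1)) + (6m + 6).
Simplifying, P(m+1) = 3(m + 1)(m + 2) = 3(m+1)((m+1) + 1),
which is the closed form with N = m+1.
By the principle of mathematical induction, the result holds for all N ≥ 1.

P(N) = 3N(N + 1)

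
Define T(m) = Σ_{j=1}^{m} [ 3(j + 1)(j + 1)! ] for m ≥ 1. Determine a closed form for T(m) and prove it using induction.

We claim T(m) = 3(m + 2)! - 6 for all m ≥ 1.
Base case (m = 1): T(1) = 12, and the closed form gives 12. They agree.
Inductive step: suppose the statement holds for some j ≥ 1, so T(j) = 3(j + 2)! - 6.
Then T(j+1) = T(j) + (3(j + 2)(j + 2)!) = (3(j + 2)! - 6) + (3(j + 2)(j + 2)!).
Simplifying, T(j+1) = 3((j+1) + 2)! - 6,
which is the closed form with m = j+1.
By the principle of mathematical induction, the result holds for all m ≥ 1.

T(m) = 3(m + 2)! - 6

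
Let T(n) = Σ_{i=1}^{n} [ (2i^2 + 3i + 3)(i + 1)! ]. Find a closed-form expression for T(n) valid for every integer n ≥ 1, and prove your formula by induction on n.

We claim T(n) = (2n + 1)(n + 2)! - 2 for all n ≥ 1.
When n = 1: T(1) = 16, and the closed form gives 16. They agree.
Inductive step: assume the claim holds for n = i, so T(i) = (2i + 1)(i + 2)! - 2.
Then T(i+1) = T(i) + ((2i^2 + 7i + 8)(i + 2)!) = ((2i + 1)(i + 2)! - 2) + ((2i^2 + 7i + 8)(i + 2)!).
Simplifying, T(i+1) = (2(i+1) + 1)((i+1) + 2)! - 2,
which is the closed form with n = i+1.
Hence, by induction on n, the claim holds for every n ≥ 1.

T(n) = (2n + 1)(n + 2)! - 2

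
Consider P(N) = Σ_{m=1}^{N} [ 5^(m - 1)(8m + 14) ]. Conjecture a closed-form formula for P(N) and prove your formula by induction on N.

We claim P(N) = 5^N(2N + 3) - 3 for all N ≥ 1.
For the base case N = 1: P(1) = 22, and the closed form gives 22. They agree.
Inductive step: assume the claim holds for N = m, so P(m) = 5^m(2m + 3) - 3.
Then P(m+1) = P(m) + (5^m(8m + 22)) = (5^m(2m + 3) - 3) + (5^m(8m + 22)).
Simplifying, P(m+1) = 10·5^m·m + 25·5^m - 3 = 5^(m+1)(2(m+1) + 3) - 3,
which is the closed form with N = m+1.
Hence, by induction on N, the claim holds for every N ≥ 1.

P(N) = 5^N(2N + 3) - 3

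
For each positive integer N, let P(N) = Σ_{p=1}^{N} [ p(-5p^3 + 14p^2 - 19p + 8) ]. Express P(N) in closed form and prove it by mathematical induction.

We claim P(N) = -N(N + 1)(N^3 - 2N^2 + 3N - 1) for all N ≥ 1.
Base case (N = 1): P(1) = -2, and the closed form gives -2. They agree.
For the inductive step, assume it holds for an arbitrary p ≥ 1, so P(p) = p(-p^4 + p^3 - p^2 - 2p + 1).
Then P(p+1) = P(p) + (-5p^4 - 6p^3 - 7p^2 - 8p - 2) = (p(-p^4 + p^3 - p^2 - 2p + 1)) + (-5p^4 - 6p^3 - 7p^2 - 8p - 2).
Simplifying, P(p+1) = -(p + 1)(p + 2)(p^3 + p^2 + 2p + 1) = -(p+1)((p+1) + 1)((p+1)^3 - 2(p+1)^2 + 3(p+1) - 1),
which is the closed form with N = p+1.
By induction, the statement is established for all N ≥ 1.

P(N) = -N(N + 1)(N^3 - 2N^2 + 3N - 1)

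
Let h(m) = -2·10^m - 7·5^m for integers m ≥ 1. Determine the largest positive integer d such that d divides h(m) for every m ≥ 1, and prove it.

Computing the first values: h(1) = -55 and h(2) = -375; gcd(-55, -375) = 5, so d ≤ 5.
We prove 5 | -2·10^m - 7·5^m for all m ≥ 1 by induction on m.
Base step (m = 1): h(1) = -55 = 5·(-11), so 5 | h(1).
Inductive step: suppose the statement holds for some i ≥ 1, i.e. 5 | h(i). Then
h(i+1) − 10·h(i) = (-2·10^(i+1) - 7·5^(i+1)) − 10·(-2·10^i - 7·5^i) = (-7)·5^i·(5 − 10) = (35)·5^i. Since 5 | h(i) by the inductive hypothesis, 5 | 10·h(i); and 5 | 35 since 35 = 5·7. Therefore 5 | h(i+1).
By the principle of mathematical induction, the result holds for all m ≥ 1.
Therefore the largest such d is 5.

d = 5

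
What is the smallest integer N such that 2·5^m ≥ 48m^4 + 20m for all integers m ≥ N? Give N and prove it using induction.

At m = 6: 31250 < 62328, so the inequality fails and N ≥ 7. We prove 2·5^m ≥ 48m^4 + 20m for all m ≥ 7.
When m = 7: 2·5^m = 156250 and 48m^4 + 20m = 115388, so 156250 ≥ 115388.
Suppose the result is true for m = p, so 2·5^p ≥ 48p^4 + 20p.
Then 2·5^(p + 1) = 5·(2·5^p) ≥ 5·(48p^4 + 20p).
Also, for p ≥ 7 we have 5·(48p^4 + 20p) ≥ 48(p+1)^4 + 20(p+1), since 5·(48p^4 + 20p) − (48(p+1)^4 + 20(p+1)) = 192p^4 - 192p^3 - 288p^2 - 112p - 68, which is nonnegative for all p ≥ 7.
Combining, 2·5^(p + 1) ≥ 48(p+1)^4 + 20(p+1).
By the principle of mathematical induction, the result holds for all m ≥ 7.
Hence the smallest such N is 7.

N = 7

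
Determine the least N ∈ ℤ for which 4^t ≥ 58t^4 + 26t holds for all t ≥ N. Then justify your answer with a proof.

N = 10

At t = 9: 262144 < 380772, so the inequality fails and N ≥ 10. We prove 4^t ≥ 58t^4 + 26t for all t ≥ 10.
Base case (t = 10): 4^t = 1048576 and 58t^4 + 26t = 580260, so 1048576 ≥ 580260.
Inductive step: suppose the statement holds for some k ≥ 10, so 4^k ≥ 58k^4 + 26k.
Then 4^(k + 1) = 4·(4^k) ≥ 4·(58k^4 + 26k).
Also, for k ≥ 10 we have 4·(58k^4 + 26k) ≥ 58(k+1)^4 + 26(k+1), since 4·(58k^4 + 26k) − (58(k+1)^4 + 26(k+1)) = 174k^4 - 232k^3 - 348k^2 - 154k - 84, which is nonnegative for all k ≥ 10.
Combining, 4^(k + 1) ≥ 58(k+1)^4 + 26(k+1).
This completes the induction.
Hence the smallest such N is 10.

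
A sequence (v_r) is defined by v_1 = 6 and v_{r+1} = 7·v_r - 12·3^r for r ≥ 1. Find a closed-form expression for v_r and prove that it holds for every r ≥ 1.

v_r = 3^(r + 1) - 3·7^(r - 1)

Computing the first terms: v_1 = 6, v_2 = 6, v_3 = -66. This suggests v_r = 3^(r + 1) - 3·7^(r - 1).
When r = 1: the formula gives 6 = 6 = v_1.
For the inductive step, assume it holds for an arbitrary k ≥ 1, so v_k = 3^(k + 1) - 3·7^(k - 1).
Then v_{k+1} = 7·v_k - 12·3^k = 7·(3^(k + 1) - 3·7^(k - 1)) - 12·3^k = 3^(k + 2) - 3·7^k = 3^((k+1) + 1) - 3·7^((k+1) - 1),
which is the claimed formula at r = k+1.
Hence, by induction on r, the claim holds for every r ≥ 1.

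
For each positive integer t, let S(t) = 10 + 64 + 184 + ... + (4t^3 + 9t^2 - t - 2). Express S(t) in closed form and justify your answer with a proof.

S(t) = t(t^3 + 5t^2 + 5t - 1)

We claim S(t) = t(t^3 + 5t^2 + 5t - 1) for all t ≥ 1.
Base step (t = 1): S(1) = 10, and the closed form gives 10. They agree.
Inductive step: suppose the statement holds for some j ≥ 1, so S(j) = j(j^3 + 5j^2 + 5j - 1).
Then S(j+1) = S(j) + (4j^3 + 21j^2 + 29j + 10) = (j(j^3 + 5j^2 + 5j - 1)) + (4j^3 + 21j^2 + 29j + 10).
Simplifying, S(j+1) = (j + 1)(j^3 + 8j^2 + 18j + 10) = (j+1)((j+1)^3 + 5(j+1)^2 + 5(j+1) - 1),
which is the closed form with t = j+1.
Hence, by induction on t, the claim holds for every t ≥ 1.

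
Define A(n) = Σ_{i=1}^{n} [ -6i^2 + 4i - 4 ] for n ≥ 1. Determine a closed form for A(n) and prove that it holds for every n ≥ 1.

A(n) = -n(2n^2 + n + 3)

We claim A(n) = -n(2n^2 + n + 3) for all n ≥ 1.
Base step (n = 1): A(1) = -6, and the closed form gives -6. They agree.
Inductive step: assume the claim holds for n = i, so A(i) = i(-2i^2 - i - 3).
Then A(i+1) = A(i) + (4i - 6(i + 1)^2) = (i(-2i^2 - i - 3)) + (4i - 6(i + 1)^2).
Simplifying, A(i+1) = -(i + 1)(2i^2 + 5i + 6) = -(i+1)(2(i+1)^2 + (i+1) + 3),
which is the closed form with n = i+1.
By induction, the statement is established for all n ≥ 1.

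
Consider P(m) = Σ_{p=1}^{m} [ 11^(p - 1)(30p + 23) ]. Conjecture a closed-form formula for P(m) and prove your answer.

We claim P(m) = 11^m(3m + 2) - 2 for all m ≥ 1.
For the base case m = 1: P(1) = 53, and the closed form gives 53. They agree.
Inductive step: suppose the statement holds for some p ≥ 1, so P(p) = 11^p(3p + 2) - 2.
Then P(p+1) = P(p) + (11^p(30p + 53)) = (11^p(3p + 2) - 2) + (11^p(30p + 53)).
Simplifying, P(p+1) = 33·11^p·p + 55·11^p - 2 = 11^(p+1)(3(p+1) + 2) - 2,
which is the closed form with m = p+1.
This completes the induction.

P(m) = 11^m(3m + 2) - 2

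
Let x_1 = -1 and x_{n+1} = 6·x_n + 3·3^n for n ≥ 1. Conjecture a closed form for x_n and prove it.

Computing the first terms: x_1 = -1, x_2 = 3, x_3 = 45. This suggests x_n = -3^n + 2·6^(n - 1).
Base case (n = 1): the formula gives -1 = -1 = x_1.
Inductive step: suppose the statement holds for some k ≥ 1, so x_k = -3^k + 2·6^(k - 1).
Then x_{k+1} = 6·x_k + 3·3^k = 6·(-3^k + 2·6^(k - 1)) + 3·3^k = -3^(k + 1) + 2·6^k = -3^(k+1) + 2·6^((k+1) - 1),
which is the claimed formula at n = k+1.
Hence, by induction on n, the claim holds for every n ≥ 1.

x_n = -3^n + 2·6^(n - 1)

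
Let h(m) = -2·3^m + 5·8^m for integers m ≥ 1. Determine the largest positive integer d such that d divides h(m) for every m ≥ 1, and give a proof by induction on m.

Computing the first values: h(1) = 34 and h(2) = 302; gcd(34, 302) = 2, so d ≤ 2.
We prove 2 | -2·3^m + 5·8^m for all m ≥ 1 by induction on m.
Base step (m = 1): h(1) = 34 = 2·(17), so 2 | h(1).
Suppose the result is true for m = p, i.e. 2 | h(p). Then
h(p+1) − 8·h(p) = (-2·3^(p+1) + 5·8^(p+1)) − 8·(-2·3^p + 5·8^p) = (-2)·3^p·(3 − 8) = (10)·3^p. Since 2 | h(p) by the inductive hypothesis, 2 | 8·h(p); and 2 | 10 since 10 = 2·5. Therefore 2 | h(p+1).
Hence, by induction on m, the claim holds for every m ≥ 1.
Therefore the largest such d is 2.

d = 2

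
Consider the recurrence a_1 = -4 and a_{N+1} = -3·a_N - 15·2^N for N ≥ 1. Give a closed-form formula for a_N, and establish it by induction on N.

a_N = 2(-3)^(N - 1) - 3·2^N

Computing the first terms: a_1 = -4, a_2 = -18, a_3 = -6. This suggests a_N = 2(-3)^(N - 1) - 3·2^N.
Base step (N = 1): the formula gives -4 = -4 = a_1.
For the inductive step, assume it holds for an arbitrary j ≥ 1, so a_j = 2(-3)^(j - 1) - 3·2^j.
Then a_{j+1} = -3·a_j - 15·2^j = -3·(2(-3)^(j - 1) - 3·2^j) - 15·2^j = 2(-3)^j - 3·2^(j + 1) = 2(-3)^((j+1) - 1) - 3·2^(j+1),
which is the claimed formula at N = j+1.
This completes the induction.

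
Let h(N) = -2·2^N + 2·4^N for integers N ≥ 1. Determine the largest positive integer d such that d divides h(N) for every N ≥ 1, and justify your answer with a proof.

Computing the first values: h(1) = 4 and h(2) = 24; gcd(4, 24) = 4, so d ≤ 4.
We prove 4 | -2·2^N + 2·4^N for all N ≥ 1 by induction on N.
Base step (N = 1): h(1) = 4 = 4·(1), so 4 | h(1).
Inductive step: suppose the statement holds for some p ≥ 1, i.e. 4 | h(p). Then
h(p+1) − 4·h(p) = (-2·2^(p+1) + 2·4^(p+1)) − 4·(-2·2^p + 2·4^p) = (-2)·2^p·(2 − 4) = (4)·2^p. Since 4 | h(p) by the inductive hypothesis, 4 | 4·h(p); and 4 | 4 since 4 = 4·1. Therefore 4 | h(p+1).
This completes the induction.
Therefore the largest such d is 4.

d = 4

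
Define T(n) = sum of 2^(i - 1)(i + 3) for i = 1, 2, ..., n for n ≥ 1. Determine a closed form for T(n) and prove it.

T(n) = 2^n(n + 2) - 2

We claim T(n) = 2^n(n + 2) - 2 for all n ≥ 1.
When n = 1: T(1) = 4, and the closed form gives 4. They agree.
Inductive step: suppose the statement holds for some i ≥ 1, so T(i) = 2^i(i + 2) - 2.
Then T(i+1) = T(i) + (2^i(i + 4)) = (2^i(i + 2) - 2) + (2^i(i + 4)).
Simplifying, T(i+1) = 2·2^i·i + 6·2^i - 2 = 2^(i+1)((i+1) + 2) - 2,
which is the closed form with n = i+1.
Hence, by induction on n, the claim holds for every n ≥ 1.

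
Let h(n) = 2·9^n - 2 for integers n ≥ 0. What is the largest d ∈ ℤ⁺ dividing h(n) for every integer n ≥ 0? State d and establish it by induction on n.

Computing the first values: h(0) = 0 and h(1) = 16; gcd(0, 16) = 16, so d ≤ 16.
We prove 16 | 2·9^n - 2 for all n ≥ 0 by induction on n.
Base case (n = 0): h(0) = 0 = 16·(0), so 16 | h(0).
Inductive step: assume the claim holds for n = i, i.e. 16 | h(i). Then
h(i+1) = 2·9^(i+1) - 2 = 9·(2·9^i - 2) + 16 = 9·h(i) + 16. The first term is divisible by 16 by the inductive hypothesis, and 16 is divisible by 16. Hence 16 | h(i+1).
Hence, by induction on n, the claim holds for every n ≥ 0.
Therefore the largest such d is 16.

d = 16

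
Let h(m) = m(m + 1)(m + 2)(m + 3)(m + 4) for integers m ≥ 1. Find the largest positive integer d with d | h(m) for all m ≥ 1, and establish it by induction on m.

Computing the first values: h(1) = 120 and h(2) = 720; gcd(120, 720) = 120, so d ≤ 120.
We prove 120 | m(m + 1)(m + 2)(m + 3)(m + 4) for all m ≥ 1 by induction on m.
When m = 1: h(1) = 120 = 120·(1), so 120 | h(1).
Inductive step: assume the claim holds for m = i, i.e. 120 | h(i). Then
h(i+1) − h(i) = (i+1)·(i+2)·(i+3)·(i+4)·(i+5) − i·(i+1)·(i+2)·(i+3)·(i+4) = (i+1)·(i+2)·(i+3)·(i+4)·[(i+5) − i] = 5·(i+1)·(i+2)·(i+3)·(i+4). The product of 4 consecutive integers is divisible by (4)! = 24, so h(i+1) − h(i) is divisible by 5·24 = 120. By the inductive hypothesis 120 | h(i), hence 120 | h(i+1).
By the principle of mathematical induction, the result holds for all m ≥ 1.
Therefore the largest such d is 120.

d = 120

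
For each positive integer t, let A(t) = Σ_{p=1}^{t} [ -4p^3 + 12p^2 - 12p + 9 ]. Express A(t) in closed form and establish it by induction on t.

We claim A(t) = -t(t^3 - 2t^2 + t - 5) for all t ≥ 1.
For the base case t = 1: A(1) = 5, and the closed form gives 5. They agree.
For the inductive step, assume it holds for an arbitrary p ≥ 1, so A(p) = p(-p^3 + 2p^2 - p + 5).
Then A(p+1) = A(p) + (-4p^3 + 5) = (p(-p^3 + 2p^2 - p + 5)) + (-4p^3 + 5).
Simplifying, A(p+1) = -(p + 1)(p^3 + p^2 - 5) = -(p+1)((p+1)^3 - 2(p+1)^2 + (p+1) - 5),
which is the closed form with t = p+1.
This completes the induction.

A(t) = -t(t^3 - 2t^2 + t - 5)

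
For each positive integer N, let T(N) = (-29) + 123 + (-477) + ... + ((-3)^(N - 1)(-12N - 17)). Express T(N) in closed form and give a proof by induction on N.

We claim T(N) = (-3)^N(3N + 5) - 5 for all N ≥ 1.
Base step (N = 1): T(1) = -29, and the closed form gives -29. They agree.
For the inductive step, assume it holds for an arbitrary m ≥ 1, so T(m) = (-3)^m(3m + 5) - 5.
Then T(m+1) = T(m) + ((-3)^m(-12m - 29)) = ((-3)^m(3m + 5) - 5) + ((-3)^m(-12m - 29)).
Simplifying, T(m+1) = -9(-3)^m·m - 24(-3)^m - 5 = (-3)^(m+1)(3(m+1) + 5) - 5,
which is the closed form with N = m+1.
By the principle of mathematical induction, the result holds for all N ≥ 1.

T(N) = (-3)^N(3N + 5) - 5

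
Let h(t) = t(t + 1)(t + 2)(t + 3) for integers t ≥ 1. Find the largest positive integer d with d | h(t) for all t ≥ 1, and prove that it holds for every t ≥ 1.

d = 24

Computing the first values: h(1) = 24 and h(2) = 120; gcd(24, 120) = 24, so d ≤ 24.
We prove 24 | t(t + 1)(t + 2)(t + 3) for all t ≥ 1 by induction on t.
Base case (t = 1): h(1) = 24 = 24·(1), so 24 | h(1).
Inductive step: suppose the statement holds for some r ≥ 1, i.e. 24 | h(r). Then
h(r+1) − h(r) = (r+1)·(r+2)·(r+3)·(r+4) − r·(r+1)·(r+2)·(r+3) = (r+1)·(r+2)·(r+3)·[(r+4) − r] = 4·(r+1)·(r+2)·(r+3). The product of 3 consecutive integers is divisible by (3)! = 6, so h(r+1) − h(r) is divisible by 4·6 = 24. By the inductive hypothesis 24 | h(r), hence 24 | h(r+1).
By induction, the statement is established for all t ≥ 1.
Therefore the largest such d is 24.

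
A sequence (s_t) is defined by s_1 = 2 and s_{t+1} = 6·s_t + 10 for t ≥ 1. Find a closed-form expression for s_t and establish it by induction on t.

s_t = 4·6^(t - 1) - 2

Computing the first terms: s_1 = 2, s_2 = 22, s_3 = 142. This suggests s_t = 4·6^(t - 1) - 2.
When t = 1: the formula gives 2 = 2 = s_1.
Suppose the result is true for t = r, so s_r = 4·6^(r - 1) - 2.
Then s_{r+1} = 6·s_r + 10 = 6·(4·6^(r - 1) - 2) + 10 = 4·6^r - 2 = 4·6^((r+1) - 1) - 2,
which is the claimed formula at t = r+1.
This completes the induction.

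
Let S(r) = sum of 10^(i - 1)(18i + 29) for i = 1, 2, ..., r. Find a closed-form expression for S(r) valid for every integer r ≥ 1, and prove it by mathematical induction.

S(r) = 10^r(2r + 3) - 3

We claim S(r) = 10^r(2r + 3) - 3 for all r ≥ 1.
When r = 1: S(1) = 47, and the closed form gives 47. They agree.
For the inductive step, assume it holds for an arbitrary i ≥ 1, so S(i) = 10^i(2i + 3) - 3.
Then S(i+1) = S(i) + (10^i(18i + 47)) = (10^i(2i + 3) - 3) + (10^i(18i + 47)).
Simplifying, S(i+1) = 20·10^i·i + 50·10^i - 3 = 10^(i+1)(2(i+1) + 3) - 3,
which is the closed form with r = i+1.
By induction, the statement is established for all r ≥ 1.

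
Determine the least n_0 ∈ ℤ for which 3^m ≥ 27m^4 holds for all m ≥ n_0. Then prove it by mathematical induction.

n_0 = 13

At m = 12: 531441 < 559872, so the inequality fails and n_0 ≥ 13. We prove 3^m ≥ 27m^4 for all m ≥ 13.
Base step (m = 13): 3^m = 1594323 and 27m^4 = 771147, so 1594323 ≥ 771147.
Inductive step: suppose the statement holds for some k ≥ 13, so 3^k ≥ 27k^4.
Then 3^(k + 1) = 3·(3^k) ≥ 3·(27k^4).
Also, for k ≥ 13 we have 3·(27k^4) ≥ 27(k+1)^4, since 3 ≥ (1 + 1/k)^4 for all k ≥ 13.
Combining, 3^(k + 1) ≥ 27(k+1)^4.
By induction, the statement is established for all m ≥ 13.
Hence the smallest such n_0 is 13.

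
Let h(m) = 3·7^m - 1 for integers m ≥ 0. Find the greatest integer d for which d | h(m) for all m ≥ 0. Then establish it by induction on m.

Computing the first values: h(0) = 2 and h(1) = 20; gcd(2, 20) = 2, so d ≤ 2.
We prove 2 | 3·7^m - 1 for all m ≥ 0 by induction on m.
For the base case m = 0: h(0) = 2 = 2·(1), so 2 | h(0).
For the inductive step, assume it holds for an arbitrary i ≥ 0, i.e. 2 | h(i). Then
h(i+1) = 3·7^(i+1) - 1 = 7·(3·7^i - 1) + 6 = 7·h(i) + 6. The first term is divisible by 2 by the inductive hypothesis, and 6 is divisible by 2. Hence 2 | h(i+1).
Hence, by induction on m, the claim holds for every m ≥ 0.
Therefore the largest such d is 2.

d = 2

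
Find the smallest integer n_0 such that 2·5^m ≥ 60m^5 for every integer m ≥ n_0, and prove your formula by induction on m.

n_0 = 9

At m = 8: 781250 < 1966080, so the inequality fails and n_0 ≥ 9. We prove 2·5^m ≥ 60m^5 for all m ≥ 9.
For the base case m = 9: 2·5^m = 3906250 and 60m^5 = 3542940, so 3906250 ≥ 3542940.
For the inductive step, assume it holds for an arbitrary r ≥ 9, so 2·5^r ≥ 60r^5.
Then 2·5^(r + 1) = 5·(2·5^r) ≥ 5·(60r^5).
Also, for r ≥ 9 we have 5·(60r^5) ≥ 60(r+1)^5, since 5 ≥ (1 + 1/r)^5 for all r ≥ 9.
Combining, 2·5^(r + 1) ≥ 60(r+1)^5.
Hence, by induction on m, the claim holds for every m ≥ 9.
Hence the smallest such n_0 is 9.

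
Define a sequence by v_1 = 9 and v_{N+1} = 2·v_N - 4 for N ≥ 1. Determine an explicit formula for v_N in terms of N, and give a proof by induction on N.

Computing the first terms: v_1 = 9, v_2 = 14, v_3 = 24. This suggests v_N = 5·2^(N - 1) + 4.
For the base case N = 1: the formula gives 9 = 9 = v_1.
For the inductive step, assume it holds for an arbitrary j ≥ 1, so v_j = 5·2^(j - 1) + 4.
Then v_{j+1} = 2·v_j - 4 = 2·(5·2^(j - 1) + 4) - 4 = 5·2^j + 4 = 5·2^((j+1) - 1) + 4,
which is the claimed formula at N = j+1.
By the principle of mathematical induction, the result holds for all N ≥ 1.

v_N = 5·2^(N - 1) + 4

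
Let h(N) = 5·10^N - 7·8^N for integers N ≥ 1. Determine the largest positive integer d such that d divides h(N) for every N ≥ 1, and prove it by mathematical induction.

d = 2

Computing the first values: h(1) = -6 and h(2) = 52; gcd(-6, 52) = 2, so d ≤ 2.
We prove 2 | 5·10^N - 7·8^N for all N ≥ 1 by induction on N.
Base case (N = 1): h(1) = -6 = 2·(-3), so 2 | h(1).
For the inductive step, assume it holds for an arbitrary p ≥ 1, i.e. 2 | h(p). Then
h(p+1) − 10·h(p) = (5·10^(p+1) - 7·8^(p+1)) − 10·(5·10^p - 7·8^p) = (-7)·8^p·(8 − 10) = (14)·8^p. Since 2 | h(p) by the inductive hypothesis, 2 | 10·h(p); and 2 | 14 since 14 = 2·7. Therefore 2 | h(p+1).
Hence, by induction on N, the claim holds for every N ≥ 1.
Therefore the largest such d is 2.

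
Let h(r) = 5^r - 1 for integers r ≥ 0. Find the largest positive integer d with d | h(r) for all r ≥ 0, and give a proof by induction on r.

d = 4

Computing the first values: h(0) = 0 and h(1) = 4; gcd(0, 4) = 4, so d ≤ 4.
We prove 4 | 5^r - 1 for all r ≥ 0 by induction on r.
Base case (r = 0): h(0) = 0 = 4·(0), so 4 | h(0).
Inductive step: assume the claim holds for r = p, i.e. 4 | h(p). Then
h(p+1) = 5^(p+1) - 1 = 5·(5^p - 1) + 4 = 5·h(p) + 4. The first term is divisible by 4 by the inductive hypothesis, and 4 is divisible by 4. Hence 4 | h(p+1).
By the principle of mathematical induction, the result holds for all r ≥ 0.
Therefore the largest such d is 4.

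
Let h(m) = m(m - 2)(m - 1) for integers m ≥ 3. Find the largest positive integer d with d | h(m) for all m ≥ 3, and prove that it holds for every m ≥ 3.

d = 6

Computing the first values: h(3) = 6 and h(4) = 24; gcd(6, 24) = 6, so d ≤ 6.
We prove 6 | m(m - 2)(m - 1) for all m ≥ 3 by induction on m.
Base step (m = 3): h(3) = 6 = 6·(1), so 6 | h(3).
Suppose the result is true for m = r, i.e. 6 | h(r). Then
h(r+1) − h(r) = (r-1)·r·(r+1) − (r-2)·(r-1)·r = (r-1)·r·[(r+1) − (r-2)] = 3·(r-1)·r. The product of 2 consecutive integers is divisible by (2)! = 2, so h(r+1) − h(r) is divisible by 3·2 = 6. By the inductive hypothesis 6 | h(r), hence 6 | h(r+1).
Hence, by induction on m, the claim holds for every m ≥ 3.
Therefore the largest such d is 6.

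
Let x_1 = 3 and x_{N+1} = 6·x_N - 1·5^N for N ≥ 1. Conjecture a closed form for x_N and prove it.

Computing the first terms: x_1 = 3, x_2 = 13, x_3 = 53. This suggests x_N = 5^N - 2·6^(N - 1).
When N = 1: the formula gives 3 = 3 = x_1.
Suppose the result is true for N = i, so x_i = 5^i - 2·6^(i - 1).
Then x_{i+1} = 6·x_i - 1·5^i = 6·(5^i - 2·6^(i - 1)) - 1·5^i = 5^(i + 1) - 2·6^i = 5^(i+1) - 2·6^((i+1) - 1),
which is the claimed formula at N = i+1.
Hence, by induction on N, the claim holds for every N ≥ 1.

x_N = 5^N - 2·6^(N - 1)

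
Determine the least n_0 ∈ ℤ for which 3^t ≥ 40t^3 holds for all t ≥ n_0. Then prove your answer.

At t = 9: 19683 < 29160, so the inequality fails and n_0 ≥ 10. We prove 3^t ≥ 40t^3 for all t ≥ 10.
Base step (t = 10): 3^t = 59049 and 40t^3 = 40000, so 59049 ≥ 40000.
Inductive step: assume the claim holds for t = i, so 3^i ≥ 40i^3.
Then 3^(i + 1) = 3·(3^i) ≥ 3·(40i^3).
Also, for i ≥ 10 we have 3·(40i^3) ≥ 40(i+1)^3, since 3 ≥ (1 + 1/i)^3 for all i ≥ 10.
Combining, 3^(i + 1) ≥ 40(i+1)^3.
By the principle of mathematical induction, the result holds for all t ≥ 10.
Hence the smallest such n_0 is 10.

n_0 = 10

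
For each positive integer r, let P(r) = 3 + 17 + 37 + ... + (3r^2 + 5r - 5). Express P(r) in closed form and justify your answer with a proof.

We claim P(r) = r(r^2 + 4r - 2) for all r ≥ 1.
When r = 1: P(1) = 3, and the closed form gives 3. They agree.
Suppose the result is true for r = i, so P(i) = i(i^2 + 4i - 2).
Then P(i+1) = P(i) + (5i + 3(i + 1)^2) = (i(i^2 + 4i - 2)) + (5i + 3(i + 1)^2).
Simplifying, P(i+1) = (i + 1)(i^2 + 6i + 3) = (i+1)((i+1)^2 + 4(i+1) - 2),
which is the closed form with r = i+1.
Hence, by induction on r, the claim holds for every r ≥ 1.

P(r) = r(r^2 + 4r - 2)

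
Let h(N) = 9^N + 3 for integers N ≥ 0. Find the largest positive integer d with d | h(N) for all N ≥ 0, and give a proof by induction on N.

Computing the first values: h(0) = 4 and h(1) = 12; gcd(4, 12) = 4, so d ≤ 4.
We prove 4 | 9^N + 3 for all N ≥ 0 by induction on N.
When N = 0: h(0) = 4 = 4·(1), so 4 | h(0).
Inductive step: suppose the statement holds for some j ≥ 0, i.e. 4 | h(j). Then
h(j+1) = 9^(j+1) + 3 = 9·(9^j + 3) - 24 = 9·h(j) - 24. The first term is divisible by 4 by the inductive hypothesis, and -24 is divisible by 4. Hence 4 | h(j+1).
This completes the induction.
Therefore the largest such d is 4.

d = 4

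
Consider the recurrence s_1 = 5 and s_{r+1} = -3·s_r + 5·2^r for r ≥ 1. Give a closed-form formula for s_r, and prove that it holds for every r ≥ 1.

s_r = -(-3)^r + 2^r

Computing the first terms: s_1 = 5, s_2 = -5, s_3 = 35. This suggests s_r = -(-3)^r + 2^r.
When r = 1: the formula gives 5 = 5 = s_1.
Inductive step: assume the claim holds for r = j, so s_j = -(-3)^j + 2^j.
Then s_{j+1} = -3·s_j + 5·2^j = -3·(-(-3)^j + 2^j) + 5·2^j = -(-3)^(j + 1) + 2^(j + 1),
which is the claimed formula at r = j+1.
Hence, by induction on r, the claim holds for every r ≥ 1.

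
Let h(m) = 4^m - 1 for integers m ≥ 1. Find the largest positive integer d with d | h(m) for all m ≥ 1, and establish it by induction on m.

d = 3

Computing the first values: h(1) = 3 and h(2) = 15; gcd(3, 15) = 3, so d ≤ 3.
We prove 3 | 4^m - 1 for all m ≥ 1 by induction on m.
For the base case m = 1: h(1) = 3 = 3·(1), so 3 | h(1).
For the inductive step, assume it holds for an arbitrary r ≥ 1, i.e. 3 | h(r). Then
4^{r+1} − 1^{r+1} = 4·4^r − 1·1^r = 4·(4^r − 1^r) + (3)·1^r. The first term is divisible by 3 by the inductive hypothesis, and the second term (3)·1^r is divisible by 3 since 3 | 3. Hence 3 | h(r+1).
This completes the induction.
Therefore the largest such d is 3.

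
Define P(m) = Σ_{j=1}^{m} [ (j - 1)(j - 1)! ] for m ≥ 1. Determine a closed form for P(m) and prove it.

P(m) = m! - 1

We claim P(m) = m! - 1 for all m ≥ 1.
Base step (m = 1): P(1) = 0, and the closed form gives 0. They agree.
Inductive step: assume the claim holds for m = j, so P(j) = j! - 1.
Then P(j+1) = P(j) + (j·j!) = (j! - 1) + (j·j!).
Simplifying, P(j+1) = (j+1)! - 1,
which is the closed form with m = j+1.
Hence, by induction on m, the claim holds for every m ≥ 1.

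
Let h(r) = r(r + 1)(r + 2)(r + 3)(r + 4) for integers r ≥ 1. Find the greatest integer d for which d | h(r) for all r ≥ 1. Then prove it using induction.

Computing the first values: h(1) = 120 and h(2) = 720; gcd(120, 720) = 120, so d ≤ 120.
We prove 120 | r(r + 1)(r + 2)(r + 3)(r + 4) for all r ≥ 1 by induction on r.
For the base case r = 1: h(1) = 120 = 120·(1), so 120 | h(1).
Suppose the result is true for r = i, i.e. 120 | h(i). Then
h(i+1) − h(i) = (i+1)·(i+2)·(i+3)·(i+4)·(i+5) − i·(i+1)·(i+2)·(i+3)·(i+4) = (i+1)·(i+2)·(i+3)·(i+4)·[(i+5) − i] = 5·(i+1)·(i+2)·(i+3)·(i+4). The product of 4 consecutive integers is divisible by (4)! = 24, so h(i+1) − h(i) is divisible by 5·24 = 120. By the inductive hypothesis 120 | h(i), hence 120 | h(i+1).
This completes the induction.
Therefore the largest such d is 120.

d = 120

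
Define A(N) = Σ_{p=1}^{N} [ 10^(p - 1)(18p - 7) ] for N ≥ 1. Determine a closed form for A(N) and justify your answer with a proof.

We claim A(N) = 10^N(2N - 1) + 1 for all N ≥ 1.
Base case (N = 1): A(1) = 11, and the closed form gives 11. They agree.
For the inductive step, assume it holds for an arbitrary p ≥ 1, so A(p) = 10^p(2p - 1) + 1.
Then A(p+1) = A(p) + (10^p(18p + 11)) = (10^p(2p - 1) + 1) + (10^p(18p + 11)).
Simplifying, A(p+1) = 20·10^p·p + 10·10^p + 1 = 10^(p+1)(2(p+1) - 1) + 1,
which is the closed form with N = p+1.
Hence, by induction on N, the claim holds for every N ≥ 1.

A(N) = 10^N(2N - 1) + 1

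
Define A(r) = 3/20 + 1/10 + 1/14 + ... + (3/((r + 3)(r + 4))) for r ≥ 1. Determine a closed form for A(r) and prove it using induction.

A(r) = 3r/(4(r + 4))

We claim A(r) = 3r/(4(r + 4)) for all r ≥ 1.
Base step (r = 1): A(1) = 3/20, and the closed form gives 3/20. They agree.
Inductive step: assume the claim holds for r = k, so A(k) = 3k/(4(k + 4)).
Then A(k+1) = A(k) + (3/((k + 4)(k + 5))) = (3k/(4(k + 4))) + (3/((k + 4)(k + 5))).
Simplifying, A(k+1) = 3(k + 1)/(4(k + 5)) = 3(k+1)/(4((k+1) + 4)),
which is the closed form with r = k+1.
This completes the induction.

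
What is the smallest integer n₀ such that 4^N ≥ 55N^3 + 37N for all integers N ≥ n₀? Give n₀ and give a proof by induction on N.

n₀ = 8

At N = 7: 16384 < 19124, so the inequality fails and n₀ ≥ 8. We prove 4^N ≥ 55N^3 + 37N for all N ≥ 8.
Base step (N = 8): 4^N = 65536 and 55N^3 + 37N = 28456, so 65536 ≥ 28456.
Inductive step: assume the claim holds for N = m, so 4^m ≥ 55m^3 + 37m.
Then 4^(m + 1) = 4·(4^m) ≥ 4·(55m^3 + 37m).
Also, for m ≥ 8 we have 4·(55m^3 + 37m) ≥ 55(m+1)^3 + 37(m+1), since 4·(55m^3 + 37m) − (55(m+1)^3 + 37(m+1)) = 165m^3 - 165m^2 - 54m - 92, which is nonnegative for all m ≥ 8.
Combining, 4^(m + 1) ≥ 55(m+1)^3 + 37(m+1).
By induction, the statement is established for all N ≥ 8.
Hence the smallest such n₀ is 8.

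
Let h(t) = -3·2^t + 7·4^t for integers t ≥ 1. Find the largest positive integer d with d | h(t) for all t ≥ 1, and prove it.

Computing the first values: h(1) = 22 and h(2) = 100; gcd(22, 100) = 2, so d ≤ 2.
We prove 2 | -3·2^t + 7·4^t for all t ≥ 1 by induction on t.
For the base case t = 1: h(1) = 22 = 2·(11), so 2 | h(1).
Inductive step: suppose the statement holds for some k ≥ 1, i.e. 2 | h(k). Then
h(k+1) − 4·h(k) = (-3·2^(k+1) + 7·4^(k+1)) − 4·(-3·2^k + 7·4^k) = (-3)·2^k·(2 − 4) = (6)·2^k. Since 2 | h(k) by the inductive hypothesis, 2 | 4·h(k); and 2 | 6 since 6 = 2·3. Therefore 2 | h(k+1).
Hence, by induction on t, the claim holds for every t ≥ 1.
Therefore the largest such d is 2.

d = 2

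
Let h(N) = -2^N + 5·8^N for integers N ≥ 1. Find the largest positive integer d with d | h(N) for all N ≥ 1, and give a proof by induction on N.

Computing the first values: h(1) = 38 and h(2) = 316; gcd(38, 316) = 2, so d ≤ 2.
We prove 2 | -2^N + 5·8^N for all N ≥ 1 by induction on N.
Base step (N = 1): h(1) = 38 = 2·(19), so 2 | h(1).
For the inductive step, assume it holds for an arbitrary p ≥ 1, i.e. 2 | h(p). Then
h(p+1) − 8·h(p) = (-2^(p+1) + 5·8^(p+1)) − 8·(-2^p + 5·8^p) = (-1)·2^p·(2 − 8) = (6)·2^p. Since 2 | h(p) by the inductive hypothesis, 2 | 8·h(p); and 2 | 6 since 6 = 2·3. Therefore 2 | h(p+1).
This completes the induction.
Therefore the largest such d is 2.

d = 2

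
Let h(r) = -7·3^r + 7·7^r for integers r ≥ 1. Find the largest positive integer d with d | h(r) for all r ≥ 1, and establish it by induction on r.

d = 28

Computing the first values: h(1) = 28 and h(2) = 280; gcd(28, 280) = 28, so d ≤ 28.
We prove 28 | -7·3^r + 7·7^r for all r ≥ 1 by induction on r.
For the base case r = 1: h(1) = 28 = 28·(1), so 28 | h(1).
For the inductive step, assume it holds for an arbitrary i ≥ 1, i.e. 28 | h(i). Then
h(i+1) − 7·h(i) = (-7·3^(i+1) + 7·7^(i+1)) − 7·(-7·3^i + 7·7^i) = (-7)·3^i·(3 − 7) = (28)·3^i. Since 28 | h(i) by the inductive hypothesis, 28 | 7·h(i); and 28 | 28 since 28 = 28·1. Therefore 28 | h(i+1).
By the principle of mathematical induction, the result holds for all r ≥ 1.
Therefore the largest such d is 28.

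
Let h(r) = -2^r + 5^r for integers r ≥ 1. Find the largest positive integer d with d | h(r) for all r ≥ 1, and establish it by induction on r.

Computing the first values: h(1) = 3 and h(2) = 21; gcd(3, 21) = 3, so d ≤ 3.
We prove 3 | -2^r + 5^r for all r ≥ 1 by induction on r.
When r = 1: h(1) = 3 = 3·(1), so 3 | h(1).
Inductive step: assume the claim holds for r = m, i.e. 3 | h(m). Then
5^{m+1} − 2^{m+1} = 5·5^m − 2·2^m = 5·(5^m − 2^m) + (3)·2^m. The first term is divisible by 3 by the inductive hypothesis, and the second term (3)·2^m is divisible by 3 since 3 | 3. Hence 3 | h(m+1).
This completes the induction.
Therefore the largest such d is 3.

d = 3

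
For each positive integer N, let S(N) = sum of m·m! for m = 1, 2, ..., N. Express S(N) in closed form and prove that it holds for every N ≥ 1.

We claim S(N) = (N + 1)N! - 1 for all N ≥ 1.
When N = 1: S(1) = 1, and the closed form gives 1. They agree.
Suppose the result is true for N = m, so S(m) = (m + 1)m! - 1.
Then S(m+1) = S(m) + ((m + 1)(m + 1)!) = ((m + 1)m! - 1) + ((m + 1)(m + 1)!).
Simplifying, S(m+1) = ((m+1) + 1)(m+1)! - 1,
which is the closed form with N = m+1.
By the principle of mathematical induction, the result holds for all N ≥ 1.

S(N) = (N + 1)N! - 1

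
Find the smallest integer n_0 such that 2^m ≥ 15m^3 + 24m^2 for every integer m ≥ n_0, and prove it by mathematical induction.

At m = 16: 65536 < 67584, so the inequality fails and n_0 ≥ 17. We prove 2^m ≥ 15m^3 + 24m^2 for all m ≥ 17.
Base step (m = 17): 2^m = 131072 and 15m^3 + 24m^2 = 80631, so 131072 ≥ 80631.
Inductive step: assume the claim holds for m = r, so 2^r ≥ 15r^3 + 24r^2.
Then 2^(r + 1) = 2·(2^r) ≥ 2·(15r^3 + 24r^2).
Also, for r ≥ 17 we have 2·(15r^3 + 24r^2) ≥ 15(r+1)^3 + 24(r+1)^2, since 2·(15r^3 + 24r^2) − (15(r+1)^3 + 24(r+1)^2) = 15r^3 - 21r^2 - 93r - 39, which is nonnegative for all r ≥ 17.
Combining, 2^(r + 1) ≥ 15(r+1)^3 + 24(r+1)^2.
This completes the induction.
Hence the smallest such n_0 is 17.

n_0 = 17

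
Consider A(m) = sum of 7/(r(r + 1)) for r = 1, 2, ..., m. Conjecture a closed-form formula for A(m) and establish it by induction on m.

We claim A(m) = 7m/(m + 1) for all m ≥ 1.
Base step (m = 1): A(1) = 7/2, and the closed form gives 7/2. They agree.
Suppose the result is true for m = r, so A(r) = 7r/(r + 1).
Then A(r+1) = A(r) + (7/((r + 1)(r + 2))) = (7r/(r + 1)) + (7/((r + 1)(r + 2))).
Simplifying, A(r+1) = 7(r + 1)/(r + 2) = 7(r+1)/((r+1) + 1),
which is the closed form with m = r+1.
By the principle of mathematical induction, the result holds for all m ≥ 1.

A(m) = 7m/(m + 1)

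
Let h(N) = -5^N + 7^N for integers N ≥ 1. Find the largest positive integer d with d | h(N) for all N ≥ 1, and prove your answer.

d = 2

Computing the first values: h(1) = 2 and h(2) = 24; gcd(2, 24) = 2, so d ≤ 2.
We prove 2 | -5^N + 7^N for all N ≥ 1 by induction on N.
For the base case N = 1: h(1) = 2 = 2·(1), so 2 | h(1).
Inductive step: suppose the statement holds for some m ≥ 1, i.e. 2 | h(m). Then
7^{m+1} − 5^{m+1} = 7·7^m − 5·5^m = 7·(7^m − 5^m) + (2)·5^m. The first term is divisible by 2 by the inductive hypothesis, and the second term (2)·5^m is divisible by 2 since 2 | 2. Hence 2 | h(m+1).
This completes the induction.
Therefore the largest such d is 2.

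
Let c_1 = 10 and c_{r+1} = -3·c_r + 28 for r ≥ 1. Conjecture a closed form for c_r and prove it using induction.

Computing the first terms: c_1 = 10, c_2 = -2, c_3 = 34. This suggests c_r = -(-3)^r + 7.
Base step (r = 1): the formula gives 10 = 10 = c_1.
Suppose the result is true for r = j, so c_j = -(-3)^j + 7.
Then c_{j+1} = -3·c_j + 28 = -3·(-(-3)^j + 7) + 28 = -(-3)^(j + 1) + 7,
which is the claimed formula at r = j+1.
By induction, the statement is established for all r ≥ 1.

c_r = -(-3)^r + 7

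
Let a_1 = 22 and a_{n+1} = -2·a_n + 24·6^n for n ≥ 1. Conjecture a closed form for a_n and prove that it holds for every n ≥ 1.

a_n = (-2)^(n + 1) + 3·6^n

Computing the first terms: a_1 = 22, a_2 = 100, a_3 = 664. This suggests a_n = (-2)^(n + 1) + 3·6^n.
For the base case n = 1: the formula gives 22 = 22 = a_1.
Suppose the result is true for n = p, so a_p = (-2)^(p + 1) + 3·6^p.
Then a_{p+1} = -2·a_p + 24·6^p = -2·((-2)^(p + 1) + 3·6^p) + 24·6^p = (-2)^(p + 2) + 3·6^(p + 1) = (-2)^((p+1) + 1) + 3·6^(p+1),
which is the claimed formula at n = p+1.
This completes the induction.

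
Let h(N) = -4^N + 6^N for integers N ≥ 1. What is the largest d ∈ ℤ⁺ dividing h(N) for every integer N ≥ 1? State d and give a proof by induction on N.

Computing the first values: h(1) = 2 and h(2) = 20; gcd(2, 20) = 2, so d ≤ 2.
We prove 2 | -4^N + 6^N for all N ≥ 1 by induction on N.
When N = 1: h(1) = 2 = 2·(1), so 2 | h(1).
For the inductive step, assume it holds for an arbitrary r ≥ 1, i.e. 2 | h(r). Then
6^{r+1} − 4^{r+1} = 6·6^r − 4·4^r = 6·(6^r − 4^r) + (2)·4^r. The first term is divisible by 2 by the inductive hypothesis, and the second term (2)·4^r is divisible by 2 since 2 | 2. Hence 2 | h(r+1).
This completes the induction.
Therefore the largest such d is 2.

d = 2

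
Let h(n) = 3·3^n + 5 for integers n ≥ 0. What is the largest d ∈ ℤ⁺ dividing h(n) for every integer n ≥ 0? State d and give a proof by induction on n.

d = 2

Computing the first values: h(0) = 8 and h(1) = 14; gcd(8, 14) = 2, so d ≤ 2.
We prove 2 | 3·3^n + 5 for all n ≥ 0 by induction on n.
For the base case n = 0: h(0) = 8 = 2·(4), so 2 | h(0).
Suppose the result is true for n = p, i.e. 2 | h(p). Then
h(p+1) = 3·3^(p+1) + 5 = 3·(3·3^p + 5) - 10 = 3·h(p) - 10. The first term is divisible by 2 by the inductive hypothesis, and -10 is divisible by 2. Hence 2 | h(p+1).
By the principle of mathematical induction, the result holds for all n ≥ 0.
Therefore the largest such d is 2.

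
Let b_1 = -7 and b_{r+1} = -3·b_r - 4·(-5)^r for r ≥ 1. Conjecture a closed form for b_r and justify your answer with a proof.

b_r = -(-3)^r + 2(-5)^r

Computing the first terms: b_1 = -7, b_2 = 41, b_3 = -223. This suggests b_r = -(-3)^r + 2(-5)^r.
For the base case r = 1: the formula gives -7 = -7 = b_1.
For the inductive step, assume it holds for an arbitrary k ≥ 1, so b_k = -(-3)^k + 2(-5)^k.
Then b_{k+1} = -3·b_k - 4·(-5)^k = -3·(-(-3)^k + 2(-5)^k) - 4·(-5)^k = -(-3)^(k + 1) + 2(-5)^(k + 1),
which is the claimed formula at r = k+1.
By the principle of mathematical induction, the result holds for all r ≥ 1.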